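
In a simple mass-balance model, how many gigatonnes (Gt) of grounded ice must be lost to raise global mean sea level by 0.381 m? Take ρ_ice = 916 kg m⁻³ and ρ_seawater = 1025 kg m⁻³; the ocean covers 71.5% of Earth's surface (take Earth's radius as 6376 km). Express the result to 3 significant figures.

≈ 1.43×10^5 Gt

Required water volume = Δh × A = 0.381 m × 3.65×10^14 m² = 1.392×10^14 m³.
ρ_w = 1025 kg m⁻³, so the mass of water = 1.392×10^14 m³ × 1025 kg m⁻³ = 1.426×10^17 kg = 1.43×10^5 Gt (and the same mass of ice, by conservation).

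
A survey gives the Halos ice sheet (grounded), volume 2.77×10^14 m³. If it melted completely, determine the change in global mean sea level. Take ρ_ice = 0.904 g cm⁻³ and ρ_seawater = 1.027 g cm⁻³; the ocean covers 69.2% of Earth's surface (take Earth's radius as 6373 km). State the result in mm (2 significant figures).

Halos: 2.77×10^14 m³ × (904/1027) = 2.438×10^14 m³ of water.
Spread over 3.53×10^14 m² of ocean, Δh = 2.438×10^14 / 3.53×10^14 = 0.690 m = 690 mm.

≈ 690 mm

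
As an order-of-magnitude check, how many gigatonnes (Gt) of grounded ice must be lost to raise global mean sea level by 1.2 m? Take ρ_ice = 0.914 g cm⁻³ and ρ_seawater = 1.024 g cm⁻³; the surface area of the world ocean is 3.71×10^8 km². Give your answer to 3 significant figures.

≈ 4.56×10^5 Gt

Required water volume = Δh × A = 1.2 m × 3.71×10^14 m² = 4.452×10^14 m³.
ρ_w = 1.024 g cm⁻³ = 1024 kg m⁻³, so the mass of water = 4.452×10^14 m³ × 1024 kg m⁻³ = 4.559×10^17 kg = 4.56×10^5 Gt (and the same mass of ice, by conservation).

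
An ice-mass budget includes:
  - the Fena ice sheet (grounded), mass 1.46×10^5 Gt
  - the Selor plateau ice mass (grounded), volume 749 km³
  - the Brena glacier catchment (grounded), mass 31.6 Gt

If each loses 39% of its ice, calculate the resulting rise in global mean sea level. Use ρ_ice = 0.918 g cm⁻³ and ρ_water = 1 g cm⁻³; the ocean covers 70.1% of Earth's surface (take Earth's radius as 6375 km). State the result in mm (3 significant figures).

≈ 160 mm

Fena: 0.39 × 1.46×10^5 Gt = 5.694×10^16 kg; dividing by ρ_w = 1 g cm⁻³ = 1000 kg m⁻³ gives 5.694×10^13 m³ of water.
Selor: 0.39 × 749 km³ × (918/1000) = 268.2 km³ of water.
Brena: 0.39 × 31.6 Gt = 1.232×10^13 kg; dividing by ρ_w = 1000 kg m⁻³ gives 1.232×10^10 m³ of water.
Total added water ≈ 5.722×10^13 m³ over 3.58×10^14 m² → Δh = 0.160 m = 160 mm.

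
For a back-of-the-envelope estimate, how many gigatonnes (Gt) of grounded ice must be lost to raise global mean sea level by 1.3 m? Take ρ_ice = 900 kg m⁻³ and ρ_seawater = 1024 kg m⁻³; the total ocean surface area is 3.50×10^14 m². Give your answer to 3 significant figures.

≈ 4.66×10^5 Gt

Required water volume = Δh × A = 1.3 m × 3.50×10^14 m² = 4.550×10^14 m³.
ρ_w = 1024 kg m⁻³, so the mass of water = 4.550×10^14 m³ × 1024 kg m⁻³ = 4.659×10^17 kg = 4.66×10^5 Gt (and the same mass of ice, by conservation).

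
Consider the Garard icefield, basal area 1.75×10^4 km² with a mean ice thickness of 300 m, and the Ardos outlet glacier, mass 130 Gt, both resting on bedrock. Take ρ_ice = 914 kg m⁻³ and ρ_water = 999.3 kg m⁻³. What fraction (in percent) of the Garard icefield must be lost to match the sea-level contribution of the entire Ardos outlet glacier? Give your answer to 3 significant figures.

≈ 2.71 %

Equal sea-level rise means equal mass of meltwater, i.e. equal mass of ice lost.
Ice mass of Ardos: 1.300×10^14 kg; ice mass of Garard: 4.798×10^15 kg.
Fraction required = 1.300×10^14 / 4.798×10^15 = 0.0271 → 2.71 %.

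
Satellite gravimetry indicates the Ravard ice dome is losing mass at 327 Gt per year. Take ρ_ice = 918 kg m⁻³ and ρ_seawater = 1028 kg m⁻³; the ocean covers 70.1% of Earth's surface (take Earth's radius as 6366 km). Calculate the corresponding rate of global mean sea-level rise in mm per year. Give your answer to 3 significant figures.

ρ_w = 1028 kg m⁻³. Annual water volume added = 327 Gt / ρ_w = 3.270×10^14 kg / 1028 kg m⁻³ = 3.181×10^11 m³.
Δh per year = 3.181×10^11 / 3.57×10^14 = 8.91×10^-4 m = 0.891 mm.

≈ 0.891 mm/yr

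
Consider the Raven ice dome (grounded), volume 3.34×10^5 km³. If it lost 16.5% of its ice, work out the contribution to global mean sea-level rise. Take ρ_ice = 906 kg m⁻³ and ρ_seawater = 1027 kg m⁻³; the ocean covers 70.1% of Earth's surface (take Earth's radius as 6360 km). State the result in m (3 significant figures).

≈ 0.136 m

Raven: 0.165 × 3.34×10^5 km³ × (906/1027) = 4.862×10^4 km³ of water.
Spread over 3.56×10^14 m² of ocean, Δh = 4.862×10^13 / 3.56×10^14 = 0.136 m.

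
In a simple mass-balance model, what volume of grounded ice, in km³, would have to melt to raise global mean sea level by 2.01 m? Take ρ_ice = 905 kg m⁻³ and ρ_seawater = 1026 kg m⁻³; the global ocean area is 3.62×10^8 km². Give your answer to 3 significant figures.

≈ 8.25×10^5 km³

Required water volume = Δh × A = 2.01 m × 3.62×10^14 m² = 7.276×10^14 m³ = 7.276×10^5 km³.
Ice volume = water volume × ρ_w/ρ_ice = 7.276×10^5 × 1026/905 = 8.25×10^5 km³.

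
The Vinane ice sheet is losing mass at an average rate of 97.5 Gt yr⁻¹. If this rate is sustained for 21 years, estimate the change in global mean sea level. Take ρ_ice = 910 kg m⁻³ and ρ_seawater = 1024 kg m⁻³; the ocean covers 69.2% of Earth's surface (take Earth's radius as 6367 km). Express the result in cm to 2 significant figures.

Total mass lost = 97.5 Gt/yr × 21 yr = 2048 Gt = 2.048×10^15 kg.
ρ_w = 1024 kg m⁻³, so water volume = 2.048×10^15 / 1024 = 2.000×10^12 m³.
Δh = 2.000×10^12 / 3.53×10^14 = 5.67×10^-3 m = 0.57 cm.

≈ 0.57 cm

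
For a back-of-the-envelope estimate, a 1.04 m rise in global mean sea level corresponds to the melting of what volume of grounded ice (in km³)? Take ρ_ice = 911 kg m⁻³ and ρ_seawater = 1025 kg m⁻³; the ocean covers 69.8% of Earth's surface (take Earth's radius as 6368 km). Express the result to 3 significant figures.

≈ 4.16×10^5 km³

Required water volume = Δh × A = 1.04 m × 3.56×10^14 m² = 3.699×10^14 m³ = 3.699×10^5 km³.
Ice volume = water volume × ρ_w/ρ_ice = 3.699×10^5 × 1025/911 = 4.16×10^5 km³.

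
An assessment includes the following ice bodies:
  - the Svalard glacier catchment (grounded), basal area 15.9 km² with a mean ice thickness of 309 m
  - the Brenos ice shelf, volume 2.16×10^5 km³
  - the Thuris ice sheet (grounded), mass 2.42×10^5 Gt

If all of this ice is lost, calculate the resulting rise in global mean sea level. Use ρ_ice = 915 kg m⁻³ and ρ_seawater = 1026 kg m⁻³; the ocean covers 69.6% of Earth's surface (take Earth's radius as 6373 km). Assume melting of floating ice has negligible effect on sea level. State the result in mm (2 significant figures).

Svalard: ice volume = 15.9 km² × 309 m = 4.913 km³; 4.913 × (915/1026) = 4.382 km³ of water.
The Brenos ice shelf is floating and already displaces its own weight of water, so its melt adds essentially nothing to sea level.
Thuris: 2.42×10^5 Gt = 2.420×10^17 kg; dividing by ρ_w = 1026 kg m⁻³ gives 2.359×10^14 m³ of water.
Total added water ≈ 2.359×10^14 m³ over 3.55×10^14 m² → Δh = 0.664 m = 660 mm.

≈ 660 mm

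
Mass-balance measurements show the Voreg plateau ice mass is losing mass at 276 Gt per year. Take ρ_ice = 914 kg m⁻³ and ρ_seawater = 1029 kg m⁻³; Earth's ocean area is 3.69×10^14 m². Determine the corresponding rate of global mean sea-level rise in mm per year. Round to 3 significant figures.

ρ_w = 1029 kg m⁻³. Annual water volume added = 276 Gt / ρ_w = 2.760×10^14 kg / 1029 kg m⁻³ = 2.682×10^11 m³.
Δh per year = 2.682×10^11 / 3.69×10^14 = 7.27×10^-4 m = 0.727 mm.

≈ 0.727 mm/yr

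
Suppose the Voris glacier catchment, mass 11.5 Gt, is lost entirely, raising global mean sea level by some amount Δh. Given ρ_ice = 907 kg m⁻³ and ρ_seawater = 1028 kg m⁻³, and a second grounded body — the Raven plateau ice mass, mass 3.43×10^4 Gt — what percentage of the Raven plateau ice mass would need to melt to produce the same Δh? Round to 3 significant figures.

≈ 0.0335 %

Equal sea-level rise means equal mass of meltwater, i.e. equal mass of ice lost.
Ice mass of Voris: 1.150×10^13 kg; ice mass of Raven: 3.430×10^16 kg.
Fraction required = 1.150×10^13 / 3.430×10^16 = 3.35×10^-4 → 0.0335 %.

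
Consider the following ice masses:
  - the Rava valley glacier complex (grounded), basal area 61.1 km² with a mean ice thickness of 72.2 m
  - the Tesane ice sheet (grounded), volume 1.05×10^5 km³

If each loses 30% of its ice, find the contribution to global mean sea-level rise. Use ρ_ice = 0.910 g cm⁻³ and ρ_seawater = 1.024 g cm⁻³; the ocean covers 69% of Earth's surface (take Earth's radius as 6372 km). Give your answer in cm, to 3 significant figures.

Rava: ice volume = 61.1 km² × 72.2 m = 4.411 km³; 0.3 × 4.411 × (910/1024) = 1.176 km³ of water.
Tesane: 0.3 × 1.05×10^5 km³ × (910/1024) = 2.799×10^4 km³ of water.
Total added water ≈ 2.799×10^13 m³ over 3.52×10^14 m² → Δh = 0.0795 m = 7.95 cm.

≈ 7.95 cm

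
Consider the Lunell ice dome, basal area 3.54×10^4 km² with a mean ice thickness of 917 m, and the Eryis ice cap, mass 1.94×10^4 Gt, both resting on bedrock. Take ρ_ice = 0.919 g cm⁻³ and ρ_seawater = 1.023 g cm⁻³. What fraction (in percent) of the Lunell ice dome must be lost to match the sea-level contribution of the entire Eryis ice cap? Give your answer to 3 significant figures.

Equal sea-level rise means equal mass of meltwater, i.e. equal mass of ice lost.
Ice mass of Eryis: 1.940×10^16 kg; ice mass of Lunell: 2.983×10^16 kg.
Fraction required = 1.940×10^16 / 2.983×10^16 = 0.650 → 65.0 %.

≈ 65.0 %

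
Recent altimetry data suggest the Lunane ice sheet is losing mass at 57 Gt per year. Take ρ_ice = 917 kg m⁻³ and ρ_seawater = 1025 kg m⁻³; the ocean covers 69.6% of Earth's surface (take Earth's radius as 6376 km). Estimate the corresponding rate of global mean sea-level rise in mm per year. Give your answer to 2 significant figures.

ρ_w = 1025 kg m⁻³. Annual water volume added = 57 Gt / ρ_w = 5.700×10^13 kg / 1025 kg m⁻³ = 5.561×10^10 m³.
Δh per year = 5.561×10^10 / 3.56×10^14 = 1.56×10^-4 m = 0.16 mm.

≈ 0.16 mm/yr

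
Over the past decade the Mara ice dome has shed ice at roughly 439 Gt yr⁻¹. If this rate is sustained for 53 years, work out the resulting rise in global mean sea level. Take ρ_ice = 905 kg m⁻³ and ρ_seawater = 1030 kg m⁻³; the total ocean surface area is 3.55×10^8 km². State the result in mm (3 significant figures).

Total mass lost = 439 Gt/yr × 53 yr = 2.327×10^4 Gt = 2.327×10^16 kg.
ρ_w = 1030 kg m⁻³, so water volume = 2.327×10^16 / 1030 = 2.259×10^13 m³.
Δh = 2.259×10^13 / 3.55×10^14 = 0.0636 m = 63.6 mm.

≈ 63.6 mm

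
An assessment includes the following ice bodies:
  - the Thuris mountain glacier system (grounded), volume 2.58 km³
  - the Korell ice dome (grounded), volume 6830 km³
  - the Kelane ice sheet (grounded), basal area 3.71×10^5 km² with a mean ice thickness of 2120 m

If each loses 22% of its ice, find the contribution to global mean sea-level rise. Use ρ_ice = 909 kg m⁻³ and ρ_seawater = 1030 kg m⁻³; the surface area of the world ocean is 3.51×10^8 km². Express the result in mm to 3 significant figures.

Thuris: 0.22 × 2.58 km³ × (909/1030) = 0.5009 km³ of water.
Korell: 0.22 × 6830 km³ × (909/1030) = 1326 km³ of water.
Kelane: ice volume = 3.71×10^5 km² × 2120 m = 7.865×10^5 km³; 0.22 × 7.865×10^5 × (909/1030) = 1.527×10^5 km³ of water.
Total added water ≈ 1.540×10^14 m³ over 3.51×10^14 m² → Δh = 0.439 m = 439 mm.

≈ 439 mm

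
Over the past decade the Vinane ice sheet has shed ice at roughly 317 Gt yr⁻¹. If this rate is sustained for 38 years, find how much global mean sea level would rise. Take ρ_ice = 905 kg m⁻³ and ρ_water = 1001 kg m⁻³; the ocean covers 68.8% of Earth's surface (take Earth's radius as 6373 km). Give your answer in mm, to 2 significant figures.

≈ 34 mm

Total mass lost = 317 Gt/yr × 38 yr = 1.205×10^4 Gt = 1.205×10^16 kg.
ρ_w = 1001 kg m⁻³, so water volume = 1.205×10^16 / 1001 = 1.203×10^13 m³.
Δh = 1.203×10^13 / 3.51×10^14 = 0.0343 m = 34 mm.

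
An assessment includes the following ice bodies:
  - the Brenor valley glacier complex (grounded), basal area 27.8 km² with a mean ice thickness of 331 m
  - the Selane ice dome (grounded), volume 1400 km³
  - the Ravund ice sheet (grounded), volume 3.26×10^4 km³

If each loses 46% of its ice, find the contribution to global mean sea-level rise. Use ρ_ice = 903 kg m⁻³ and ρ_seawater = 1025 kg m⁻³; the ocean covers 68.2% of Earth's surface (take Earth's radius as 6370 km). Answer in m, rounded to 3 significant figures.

Brenor: ice volume = 27.8 km² × 331 m = 9.202 km³; 0.46 × 9.202 × (903/1025) = 3.729 km³ of water.
Selane: 0.46 × 1400 km³ × (903/1025) = 567.3 km³ of water.
Ravund: 0.46 × 3.26×10^4 km³ × (903/1025) = 1.321×10^4 km³ of water.
Total added water ≈ 1.378×10^13 m³ over 3.48×10^14 m² → Δh = 0.0396 m.

≈ 0.0396 m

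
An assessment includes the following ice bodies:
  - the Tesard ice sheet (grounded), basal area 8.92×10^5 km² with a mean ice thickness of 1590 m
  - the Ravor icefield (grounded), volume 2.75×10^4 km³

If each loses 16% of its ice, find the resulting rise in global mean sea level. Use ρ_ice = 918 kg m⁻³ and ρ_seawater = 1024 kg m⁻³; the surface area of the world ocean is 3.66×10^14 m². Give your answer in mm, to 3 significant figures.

Tesard: ice volume = 8.92×10^5 km² × 1590 m = 1.418×10^6 km³; 0.16 × 1.418×10^6 × (918/1024) = 2.034×10^5 km³ of water.
Ravor: 0.16 × 2.75×10^4 km³ × (918/1024) = 3945 km³ of water.
Total added water ≈ 2.074×10^14 m³ over 3.66×10^14 m² → Δh = 0.567 m = 567 mm.

≈ 567 mm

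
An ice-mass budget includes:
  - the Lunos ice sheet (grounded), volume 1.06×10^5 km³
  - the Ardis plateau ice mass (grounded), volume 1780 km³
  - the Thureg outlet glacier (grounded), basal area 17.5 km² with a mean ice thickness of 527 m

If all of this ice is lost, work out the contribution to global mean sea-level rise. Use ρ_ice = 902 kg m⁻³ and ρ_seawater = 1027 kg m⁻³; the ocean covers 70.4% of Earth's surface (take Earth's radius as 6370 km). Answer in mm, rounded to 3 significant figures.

≈ 264 mm

Lunos: 1.06×10^5 km³ × (902/1027) = 9.310×10^4 km³ of water.
Ardis: 1780 km³ × (902/1027) = 1563 km³ of water.
Thureg: ice volume = 17.5 km² × 527 m = 9.223 km³; 9.223 × (902/1027) = 8.100 km³ of water.
Total added water ≈ 9.467×10^13 m³ over 3.59×10^14 m² → Δh = 0.264 m = 264 mm.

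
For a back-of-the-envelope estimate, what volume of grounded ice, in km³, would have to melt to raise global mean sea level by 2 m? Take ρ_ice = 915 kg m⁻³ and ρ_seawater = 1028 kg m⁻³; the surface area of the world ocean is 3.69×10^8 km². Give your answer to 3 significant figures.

≈ 8.29×10^5 km³

Required water volume = Δh × A = 2 m × 3.69×10^14 m² = 7.380×10^14 m³ = 7.380×10^5 km³.
Ice volume = water volume × ρ_w/ρ_ice = 7.380×10^5 × 1028/915 = 8.29×10^5 km³.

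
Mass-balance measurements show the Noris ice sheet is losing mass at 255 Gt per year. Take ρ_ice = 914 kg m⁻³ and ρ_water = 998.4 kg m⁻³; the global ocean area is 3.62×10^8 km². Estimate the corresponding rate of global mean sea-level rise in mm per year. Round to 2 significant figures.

ρ_w = 998.4 kg m⁻³. Annual water volume added = 255 Gt / ρ_w = 2.550×10^14 kg / 998.4 kg m⁻³ = 2.554×10^11 m³.
Δh per year = 2.554×10^11 / 3.62×10^14 = 7.06×10^-4 m = 0.71 mm.

≈ 0.71 mm/yr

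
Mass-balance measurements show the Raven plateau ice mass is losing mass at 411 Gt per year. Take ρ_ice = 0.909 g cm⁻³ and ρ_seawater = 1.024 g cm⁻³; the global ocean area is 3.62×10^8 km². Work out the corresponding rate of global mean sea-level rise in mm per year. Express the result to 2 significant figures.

ρ_w = 1.024 g cm⁻³ = 1024 kg m⁻³. Annual water volume added = 411 Gt / ρ_w = 4.110×10^14 kg / 1024 kg m⁻³ = 4.014×10^11 m³.
Δh per year = 4.014×10^11 / 3.62×10^14 = 1.11×10^-3 m = 1.1 mm.

≈ 1.1 mm/yr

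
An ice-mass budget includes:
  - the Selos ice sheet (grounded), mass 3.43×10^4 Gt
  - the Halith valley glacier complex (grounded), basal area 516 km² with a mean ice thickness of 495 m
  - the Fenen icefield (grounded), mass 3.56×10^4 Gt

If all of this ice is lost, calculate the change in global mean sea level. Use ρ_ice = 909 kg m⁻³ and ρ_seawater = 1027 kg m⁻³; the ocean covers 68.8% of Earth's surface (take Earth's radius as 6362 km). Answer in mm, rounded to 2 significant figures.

≈ 200 mm

Selos: 3.43×10^4 Gt = 3.430×10^16 kg; dividing by ρ_w = 1027 kg m⁻³ gives 3.340×10^13 m³ of water.
Halith: ice volume = 516 km² × 495 m = 255.4 km³; 255.4 × (909/1027) = 226.1 km³ of water.
Fenen: 3.56×10^4 Gt = 3.560×10^16 kg; dividing by ρ_w = 1027 kg m⁻³ gives 3.466×10^13 m³ of water.
Total added water ≈ 6.829×10^13 m³ over 3.50×10^14 m² → Δh = 0.195 m = 200 mm.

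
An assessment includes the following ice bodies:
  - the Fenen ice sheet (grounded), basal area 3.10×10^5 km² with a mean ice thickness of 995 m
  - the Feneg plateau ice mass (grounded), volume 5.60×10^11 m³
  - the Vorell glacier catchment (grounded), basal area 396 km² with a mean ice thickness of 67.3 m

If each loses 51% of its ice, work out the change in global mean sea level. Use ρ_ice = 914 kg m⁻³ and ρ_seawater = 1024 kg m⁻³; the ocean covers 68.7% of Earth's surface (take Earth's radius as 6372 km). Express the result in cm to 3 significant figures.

≈ 40.1 cm

Fenen: ice volume = 3.10×10^5 km² × 995 m = 3.084×10^5 km³; 0.51 × 3.084×10^5 × (914/1024) = 1.404×10^5 km³ of water.
Feneg: 0.51 × 5.60×10^11 m³ × (914/1024) = 2.549×10^11 m³ of water.
Vorell: ice volume = 396 km² × 67.3 m = 26.65 km³; 0.51 × 26.65 × (914/1024) = 12.13 km³ of water.
Total added water ≈ 1.407×10^14 m³ over 3.51×10^14 m² → Δh = 0.401 m = 40.1 cm.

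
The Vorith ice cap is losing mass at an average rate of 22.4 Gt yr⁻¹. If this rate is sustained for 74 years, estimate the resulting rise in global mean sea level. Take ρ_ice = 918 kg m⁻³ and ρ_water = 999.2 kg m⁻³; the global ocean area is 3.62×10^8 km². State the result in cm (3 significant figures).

≈ 0.458 cm

Total mass lost = 22.4 Gt/yr × 74 yr = 1658 Gt = 1.658×10^15 kg.
ρ_w = 999.2 kg m⁻³, so water volume = 1.658×10^15 / 999.2 = 1.659×10^12 m³.
Δh = 1.659×10^12 / 3.62×10^14 = 4.58×10^-3 m = 0.458 cm.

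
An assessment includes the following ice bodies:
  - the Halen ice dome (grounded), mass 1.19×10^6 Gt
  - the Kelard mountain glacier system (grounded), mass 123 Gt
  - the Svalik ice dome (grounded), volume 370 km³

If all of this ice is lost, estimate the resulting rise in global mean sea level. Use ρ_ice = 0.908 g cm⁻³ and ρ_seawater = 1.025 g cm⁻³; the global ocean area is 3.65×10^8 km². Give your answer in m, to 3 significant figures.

Halen: 1.19×10^6 Gt = 1.190×10^18 kg; dividing by ρ_w = 1.025 g cm⁻³ = 1025 kg m⁻³ gives 1.161×10^15 m³ of water.
Kelard: 123 Gt = 1.230×10^14 kg; dividing by ρ_w = 1025 kg m⁻³ gives 1.200×10^11 m³ of water.
Svalik: 370 km³ × (908/1025) = 327.8 km³ of water.
Total added water ≈ 1.161×10^15 m³ over 3.65×10^14 m² → Δh = 3.18 m.

≈ 3.18 m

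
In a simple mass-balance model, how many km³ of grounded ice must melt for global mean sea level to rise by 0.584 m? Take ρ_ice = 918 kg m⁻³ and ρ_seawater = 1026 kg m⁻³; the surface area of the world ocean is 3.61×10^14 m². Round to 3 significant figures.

Required water volume = Δh × A = 0.584 m × 3.61×10^14 m² = 2.108×10^14 m³ = 2.108×10^5 km³.
Ice volume = water volume × ρ_w/ρ_ice = 2.108×10^5 × 1026/918 = 2.36×10^5 km³.

≈ 2.36×10^5 km³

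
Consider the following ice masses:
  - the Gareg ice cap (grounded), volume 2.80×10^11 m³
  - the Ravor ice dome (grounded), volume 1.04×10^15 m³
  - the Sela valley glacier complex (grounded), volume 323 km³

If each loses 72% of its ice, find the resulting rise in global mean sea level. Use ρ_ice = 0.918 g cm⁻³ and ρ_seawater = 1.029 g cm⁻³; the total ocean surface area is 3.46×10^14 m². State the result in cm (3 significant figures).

Gareg: 0.72 × 2.80×10^11 m³ × (918/1029) = 1.799×10^11 m³ of water.
Ravor: 0.72 × 1.04×10^15 m³ × (918/1029) = 6.680×10^14 m³ of water.
Sela: 0.72 × 323 km³ × (918/1029) = 207.5 km³ of water.
Total added water ≈ 6.684×10^14 m³ over 3.46×10^14 m² → Δh = 1.93 m = 193 cm.

≈ 193 cm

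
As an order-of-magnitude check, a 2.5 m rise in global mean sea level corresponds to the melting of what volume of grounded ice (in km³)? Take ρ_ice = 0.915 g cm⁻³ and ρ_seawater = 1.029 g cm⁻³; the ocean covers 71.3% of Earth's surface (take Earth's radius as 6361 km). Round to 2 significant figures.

Required water volume = Δh × A = 2.5 m × 3.63×10^14 m² = 9.063×10^14 m³ = 9.063×10^5 km³.
Ice volume = water volume × ρ_w/ρ_ice = 9.063×10^5 × 1029/915 = 1.0×10^6 km³.

≈ 1.0×10^6 km³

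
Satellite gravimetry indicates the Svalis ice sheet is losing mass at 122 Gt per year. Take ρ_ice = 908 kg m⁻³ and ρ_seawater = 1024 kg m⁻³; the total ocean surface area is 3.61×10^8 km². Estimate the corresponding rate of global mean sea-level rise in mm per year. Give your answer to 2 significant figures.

ρ_w = 1024 kg m⁻³. Annual water volume added = 122 Gt / ρ_w = 1.220×10^14 kg / 1024 kg m⁻³ = 1.191×10^11 m³.
Δh per year = 1.191×10^11 / 3.61×10^14 = 3.30×10^-4 m = 0.33 mm.

≈ 0.33 mm/yr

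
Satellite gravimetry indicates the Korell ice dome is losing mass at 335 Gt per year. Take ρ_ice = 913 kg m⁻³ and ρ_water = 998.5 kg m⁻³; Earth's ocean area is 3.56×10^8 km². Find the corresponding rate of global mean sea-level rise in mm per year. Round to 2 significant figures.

ρ_w = 998.5 kg m⁻³. Annual water volume added = 335 Gt / ρ_w = 3.350×10^14 kg / 998.5 kg m⁻³ = 3.355×10^11 m³.
Δh per year = 3.355×10^11 / 3.56×10^14 = 9.42×10^-4 m = 0.94 mm.

≈ 0.94 mm/yr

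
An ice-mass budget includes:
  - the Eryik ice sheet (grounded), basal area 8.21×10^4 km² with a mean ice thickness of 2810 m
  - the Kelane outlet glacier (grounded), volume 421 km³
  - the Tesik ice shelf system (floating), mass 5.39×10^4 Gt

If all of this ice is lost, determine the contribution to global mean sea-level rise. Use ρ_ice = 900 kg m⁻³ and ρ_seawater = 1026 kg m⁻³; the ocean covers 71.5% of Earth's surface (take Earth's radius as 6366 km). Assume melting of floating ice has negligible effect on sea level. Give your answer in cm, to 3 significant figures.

≈ 55.7 cm

Eryik: ice volume = 8.21×10^4 km² × 2810 m = 2.307×10^5 km³; 2.307×10^5 × (900/1026) = 2.024×10^5 km³ of water.
Kelane: 421 km³ × (900/1026) = 369.3 km³ of water.
The Tesik ice shelf system is floating and already displaces its own weight of water, so its melt adds essentially nothing to sea level.
Total added water ≈ 2.027×10^14 m³ over 3.64×10^14 m² → Δh = 0.557 m = 55.7 cm.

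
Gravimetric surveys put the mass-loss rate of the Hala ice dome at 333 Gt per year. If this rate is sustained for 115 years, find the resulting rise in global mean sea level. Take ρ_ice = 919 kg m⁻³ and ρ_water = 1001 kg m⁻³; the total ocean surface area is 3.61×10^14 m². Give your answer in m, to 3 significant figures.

≈ 0.106 m

Total mass lost = 333 Gt/yr × 115 yr = 3.830×10^4 Gt = 3.830×10^16 kg.
ρ_w = 1001 kg m⁻³, so water volume = 3.830×10^16 / 1001 = 3.826×10^13 m³.
Δh = 3.826×10^13 / 3.61×10^14 = 0.106 m.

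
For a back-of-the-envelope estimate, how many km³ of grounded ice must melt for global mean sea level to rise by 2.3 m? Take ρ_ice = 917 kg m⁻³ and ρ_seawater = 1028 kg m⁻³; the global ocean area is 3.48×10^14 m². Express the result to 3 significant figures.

≈ 8.97×10^5 km³

Required water volume = Δh × A = 2.3 m × 3.48×10^14 m² = 8.004×10^14 m³ = 8.004×10^5 km³.
Ice volume = water volume × ρ_w/ρ_ice = 8.004×10^5 × 1028/917 = 8.97×10^5 km³.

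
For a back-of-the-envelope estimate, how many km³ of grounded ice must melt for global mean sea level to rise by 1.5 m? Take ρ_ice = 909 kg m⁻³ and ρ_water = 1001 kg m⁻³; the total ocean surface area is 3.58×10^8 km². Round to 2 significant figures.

≈ 5.9×10^5 km³

Required water volume = Δh × A = 1.5 m × 3.58×10^14 m² = 5.370×10^14 m³ = 5.370×10^5 km³.
Ice volume = water volume × ρ_w/ρ_ice = 5.370×10^5 × 1001/909 = 5.9×10^5 km³.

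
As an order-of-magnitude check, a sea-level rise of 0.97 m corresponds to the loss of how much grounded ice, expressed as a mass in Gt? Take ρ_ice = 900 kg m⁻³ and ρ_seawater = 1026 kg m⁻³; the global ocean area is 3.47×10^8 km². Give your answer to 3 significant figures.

Required water volume = Δh × A = 0.97 m × 3.47×10^14 m² = 3.366×10^14 m³.
ρ_w = 1026 kg m⁻³, so the mass of water = 3.366×10^14 m³ × 1026 kg m⁻³ = 3.453×10^17 kg = 3.45×10^5 Gt (and the same mass of ice, by conservation).

≈ 3.45×10^5 Gt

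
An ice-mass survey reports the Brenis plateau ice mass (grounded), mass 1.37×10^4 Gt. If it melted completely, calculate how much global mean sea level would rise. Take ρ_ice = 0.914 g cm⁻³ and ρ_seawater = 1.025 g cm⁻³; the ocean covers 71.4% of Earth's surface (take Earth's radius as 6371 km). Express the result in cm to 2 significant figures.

≈ 3.7 cm

Brenis: 1.37×10^4 Gt = 1.370×10^16 kg; dividing by ρ_w = 1.025 g cm⁻³ = 1025 kg m⁻³ gives 1.337×10^13 m³ of water.
Spread over 3.64×10^14 m² of ocean, Δh = 1.337×10^13 / 3.64×10^14 = 0.0367 m = 3.7 cm.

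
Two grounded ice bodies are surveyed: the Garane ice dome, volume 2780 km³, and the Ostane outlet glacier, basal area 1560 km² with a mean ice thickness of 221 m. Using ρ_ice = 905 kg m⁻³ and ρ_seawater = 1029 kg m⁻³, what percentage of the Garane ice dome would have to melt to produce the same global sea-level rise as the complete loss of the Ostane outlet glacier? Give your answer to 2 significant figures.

≈ 12 %

Equal sea-level rise means equal mass of meltwater, i.e. equal mass of ice lost.
Ice mass of Ostane: 3.120×10^14 kg; ice mass of Garane: 2.516×10^15 kg.
Fraction required = 3.120×10^14 / 2.516×10^15 = 0.124 → 12 %.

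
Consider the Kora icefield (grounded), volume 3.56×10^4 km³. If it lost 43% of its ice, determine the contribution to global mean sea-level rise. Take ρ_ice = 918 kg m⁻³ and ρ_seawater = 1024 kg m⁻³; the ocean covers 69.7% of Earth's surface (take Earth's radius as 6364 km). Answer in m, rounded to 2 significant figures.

Kora: 0.43 × 3.56×10^4 km³ × (918/1024) = 1.372×10^4 km³ of water.
Spread over 3.55×10^14 m² of ocean, Δh = 1.372×10^13 / 3.55×10^14 = 0.0387 m.

≈ 0.039 m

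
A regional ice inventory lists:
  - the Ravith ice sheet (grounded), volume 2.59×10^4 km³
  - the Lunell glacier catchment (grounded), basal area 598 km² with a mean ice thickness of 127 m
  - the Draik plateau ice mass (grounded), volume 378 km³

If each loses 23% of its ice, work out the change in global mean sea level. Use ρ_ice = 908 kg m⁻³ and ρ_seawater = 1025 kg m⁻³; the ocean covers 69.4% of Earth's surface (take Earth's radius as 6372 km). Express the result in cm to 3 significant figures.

≈ 1.52 cm

Ravith: 0.23 × 2.59×10^4 km³ × (908/1025) = 5277 km³ of water.
Lunell: ice volume = 598 km² × 127 m = 75.95 km³; 0.23 × 75.95 × (908/1025) = 15.47 km³ of water.
Draik: 0.23 × 378 km³ × (908/1025) = 77.02 km³ of water.
Total added water ≈ 5.370×10^12 m³ over 3.54×10^14 m² → Δh = 0.0152 m = 1.52 cm.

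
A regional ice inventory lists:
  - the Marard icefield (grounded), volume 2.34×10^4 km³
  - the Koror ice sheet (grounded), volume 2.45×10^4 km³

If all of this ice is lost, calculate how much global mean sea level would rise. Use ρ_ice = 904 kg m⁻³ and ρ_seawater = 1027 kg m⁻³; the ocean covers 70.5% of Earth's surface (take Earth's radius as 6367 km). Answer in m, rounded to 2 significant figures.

≈ 0.12 m

Marard: 2.34×10^4 km³ × (904/1027) = 2.060×10^4 km³ of water.
Koror: 2.45×10^4 km³ × (904/1027) = 2.157×10^4 km³ of water.
Total added water ≈ 4.216×10^13 m³ over 3.59×10^14 m² → Δh = 0.117 m.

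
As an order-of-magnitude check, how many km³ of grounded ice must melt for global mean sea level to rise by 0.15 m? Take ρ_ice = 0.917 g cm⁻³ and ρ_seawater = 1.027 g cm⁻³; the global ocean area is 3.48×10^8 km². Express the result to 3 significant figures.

≈ 5.85×10^4 km³

Required water volume = Δh × A = 0.15 m × 3.48×10^14 m² = 5.220×10^13 m³ = 5.220×10^4 km³.
Ice volume = water volume × ρ_w/ρ_ice = 5.220×10^4 × 1027/917 = 5.85×10^4 km³.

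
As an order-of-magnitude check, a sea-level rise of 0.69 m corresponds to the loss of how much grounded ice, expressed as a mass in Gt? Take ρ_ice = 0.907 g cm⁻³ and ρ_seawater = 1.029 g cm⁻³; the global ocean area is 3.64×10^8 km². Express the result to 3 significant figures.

≈ 2.58×10^5 Gt

Required water volume = Δh × A = 0.69 m × 3.64×10^14 m² = 2.512×10^14 m³.
ρ_w = 1.029 g cm⁻³ = 1029 kg m⁻³, so the mass of water = 2.512×10^14 m³ × 1029 kg m⁻³ = 2.584×10^17 kg = 2.58×10^5 Gt (and the same mass of ice, by conservation).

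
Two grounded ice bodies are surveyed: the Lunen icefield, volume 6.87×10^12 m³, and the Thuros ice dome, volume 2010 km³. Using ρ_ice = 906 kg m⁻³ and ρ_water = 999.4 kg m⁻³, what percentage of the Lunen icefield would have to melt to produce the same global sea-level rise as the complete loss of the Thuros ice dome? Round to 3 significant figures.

Equal sea-level rise means equal mass of meltwater, i.e. equal mass of ice lost.
Ice mass of Thuros: 1.821×10^15 kg; ice mass of Lunen: 6.224×10^15 kg.
Fraction required = 1.821×10^15 / 6.224×10^15 = 0.293 → 29.3 %.

≈ 29.3 %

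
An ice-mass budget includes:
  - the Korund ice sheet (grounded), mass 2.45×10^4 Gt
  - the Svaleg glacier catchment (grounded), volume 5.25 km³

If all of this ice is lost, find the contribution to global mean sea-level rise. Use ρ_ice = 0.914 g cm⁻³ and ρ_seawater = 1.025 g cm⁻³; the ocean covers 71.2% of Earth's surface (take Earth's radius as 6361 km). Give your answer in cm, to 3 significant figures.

Korund: 2.45×10^4 Gt = 2.450×10^16 kg; dividing by ρ_w = 1.025 g cm⁻³ = 1025 kg m⁻³ gives 2.390×10^13 m³ of water.
Svaleg: 5.25 km³ × (914/1025) = 4.681 km³ of water.
Total added water ≈ 2.391×10^13 m³ over 3.62×10^14 m² → Δh = 0.0660 m = 6.60 cm.

≈ 6.60 cm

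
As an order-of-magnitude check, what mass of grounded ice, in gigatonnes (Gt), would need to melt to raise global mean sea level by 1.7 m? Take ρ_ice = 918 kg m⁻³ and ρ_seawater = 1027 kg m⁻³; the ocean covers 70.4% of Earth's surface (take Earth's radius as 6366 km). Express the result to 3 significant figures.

Required water volume = Δh × A = 1.7 m × 3.59×10^14 m² = 6.095×10^14 m³.
ρ_w = 1027 kg m⁻³, so the mass of water = 6.095×10^14 m³ × 1027 kg m⁻³ = 6.259×10^17 kg = 6.26×10^5 Gt (and the same mass of ice, by conservation).

≈ 6.26×10^5 Gt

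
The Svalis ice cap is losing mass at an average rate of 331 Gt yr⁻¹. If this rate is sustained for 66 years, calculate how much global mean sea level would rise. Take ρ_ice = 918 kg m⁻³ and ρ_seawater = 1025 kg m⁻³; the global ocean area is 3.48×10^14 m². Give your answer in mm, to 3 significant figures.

≈ 61.2 mm

Total mass lost = 331 Gt/yr × 66 yr = 2.185×10^4 Gt = 2.185×10^16 kg.
ρ_w = 1025 kg m⁻³, so water volume = 2.185×10^16 / 1025 = 2.131×10^13 m³.
Δh = 2.131×10^13 / 3.48×10^14 = 0.0612 m = 61.2 mm.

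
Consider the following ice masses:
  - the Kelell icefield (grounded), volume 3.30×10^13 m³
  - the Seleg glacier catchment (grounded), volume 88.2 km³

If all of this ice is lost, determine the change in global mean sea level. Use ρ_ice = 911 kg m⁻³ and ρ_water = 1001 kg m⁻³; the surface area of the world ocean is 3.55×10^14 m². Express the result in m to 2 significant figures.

≈ 0.085 m

Kelell: 3.30×10^13 m³ × (911/1001) = 3.003×10^13 m³ of water.
Seleg: 88.2 km³ × (911/1001) = 80.27 km³ of water.
Total added water ≈ 3.011×10^13 m³ over 3.55×10^14 m² → Δh = 0.0848 m.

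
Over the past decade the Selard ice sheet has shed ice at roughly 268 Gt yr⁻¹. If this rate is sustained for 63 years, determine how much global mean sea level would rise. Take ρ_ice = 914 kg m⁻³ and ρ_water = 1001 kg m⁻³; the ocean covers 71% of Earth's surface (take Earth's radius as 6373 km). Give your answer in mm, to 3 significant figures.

≈ 46.5 mm

Total mass lost = 268 Gt/yr × 63 yr = 1.688×10^4 Gt = 1.688×10^16 kg.
ρ_w = 1001 kg m⁻³, so water volume = 1.688×10^16 / 1001 = 1.687×10^13 m³.
Δh = 1.687×10^13 / 3.62×10^14 = 0.0465 m = 46.5 mm.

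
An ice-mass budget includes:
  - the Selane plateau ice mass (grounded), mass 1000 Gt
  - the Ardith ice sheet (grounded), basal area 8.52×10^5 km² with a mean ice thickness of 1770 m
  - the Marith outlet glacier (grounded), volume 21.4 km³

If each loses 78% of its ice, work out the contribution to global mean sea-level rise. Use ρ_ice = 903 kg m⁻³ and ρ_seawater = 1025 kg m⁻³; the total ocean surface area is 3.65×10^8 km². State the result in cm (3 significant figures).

Selane: 0.78 × 1000 Gt = 7.800×10^14 kg; dividing by ρ_w = 1025 kg m⁻³ gives 7.610×10^11 m³ of water.
Ardith: ice volume = 8.52×10^5 km² × 1770 m = 1.508×10^6 km³; 0.78 × 1.508×10^6 × (903/1025) = 1.036×10^6 km³ of water.
Marith: 0.78 × 21.4 km³ × (903/1025) = 14.71 km³ of water.
Total added water ≈ 1.037×10^15 m³ over 3.65×10^14 m² → Δh = 2.84 m = 284 cm.

≈ 284 cm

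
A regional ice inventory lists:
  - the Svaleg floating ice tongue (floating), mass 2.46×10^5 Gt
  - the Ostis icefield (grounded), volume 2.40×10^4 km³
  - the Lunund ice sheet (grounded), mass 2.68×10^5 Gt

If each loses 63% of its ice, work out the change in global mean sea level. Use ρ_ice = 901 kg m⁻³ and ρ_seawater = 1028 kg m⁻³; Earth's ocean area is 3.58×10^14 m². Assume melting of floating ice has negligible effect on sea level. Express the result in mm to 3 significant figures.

≈ 496 mm

The Svaleg floating ice tongue is floating and already displaces its own weight of water, so its melt adds essentially nothing to sea level.
Ostis: 0.63 × 2.40×10^4 km³ × (901/1028) = 1.325×10^4 km³ of water.
Lunund: 0.63 × 2.68×10^5 Gt = 1.688×10^17 kg; dividing by ρ_w = 1028 kg m⁻³ gives 1.642×10^14 m³ of water.
Total added water ≈ 1.775×10^14 m³ over 3.58×10^14 m² → Δh = 0.496 m = 496 mm.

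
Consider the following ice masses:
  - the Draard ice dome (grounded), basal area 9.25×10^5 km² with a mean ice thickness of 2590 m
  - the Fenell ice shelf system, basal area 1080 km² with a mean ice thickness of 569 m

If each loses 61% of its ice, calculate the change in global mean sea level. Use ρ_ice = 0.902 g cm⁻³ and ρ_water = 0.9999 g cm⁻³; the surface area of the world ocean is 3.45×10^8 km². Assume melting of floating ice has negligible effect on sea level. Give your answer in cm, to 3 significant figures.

Draard: ice volume = 9.25×10^5 km² × 2590 m = 2.396×10^6 km³; 0.61 × 2.396×10^6 × (902/999.9) = 1.318×10^6 km³ of water.
The Fenell ice shelf system is floating and already displaces its own weight of water, so its melt adds essentially nothing to sea level.
Total added water ≈ 1.318×10^15 m³ over 3.45×10^14 m² → Δh = 3.82 m = 382 cm.

≈ 382 cm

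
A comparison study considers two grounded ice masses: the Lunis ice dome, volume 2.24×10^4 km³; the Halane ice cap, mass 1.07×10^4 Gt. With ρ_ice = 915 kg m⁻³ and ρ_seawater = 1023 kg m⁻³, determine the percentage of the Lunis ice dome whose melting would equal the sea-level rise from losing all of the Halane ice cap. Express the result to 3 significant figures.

≈ 52.2 %

Equal sea-level rise means equal mass of meltwater, i.e. equal mass of ice lost.
Ice mass of Halane: 1.070×10^16 kg; ice mass of Lunis: 2.050×10^16 kg.
Fraction required = 1.070×10^16 / 2.050×10^16 = 0.522 → 52.2 %.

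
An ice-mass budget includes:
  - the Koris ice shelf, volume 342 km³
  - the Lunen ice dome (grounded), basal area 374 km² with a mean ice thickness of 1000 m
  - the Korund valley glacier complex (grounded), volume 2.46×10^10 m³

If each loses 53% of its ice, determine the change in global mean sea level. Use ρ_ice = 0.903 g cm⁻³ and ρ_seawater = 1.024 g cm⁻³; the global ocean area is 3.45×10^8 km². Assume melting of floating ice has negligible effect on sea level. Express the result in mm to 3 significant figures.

The Koris ice shelf is floating and already displaces its own weight of water, so its melt adds essentially nothing to sea level.
Lunen: ice volume = 374 km² × 1000 m = 374.0 km³; 0.53 × 374.0 × (903/1024) = 174.8 km³ of water.
Korund: 0.53 × 2.46×10^10 m³ × (903/1024) = 1.150×10^10 m³ of water.
Total added water ≈ 1.863×10^11 m³ over 3.45×10^14 m² → Δh = 5.40×10^-4 m = 0.540 mm.

≈ 0.540 mm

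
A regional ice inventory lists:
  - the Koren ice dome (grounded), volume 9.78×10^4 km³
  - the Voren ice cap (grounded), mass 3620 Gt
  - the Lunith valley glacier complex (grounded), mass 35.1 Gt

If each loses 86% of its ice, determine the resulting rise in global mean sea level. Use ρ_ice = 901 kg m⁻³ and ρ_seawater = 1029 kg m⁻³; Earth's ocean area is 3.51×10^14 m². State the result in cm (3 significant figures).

≈ 21.9 cm

Koren: 0.86 × 9.78×10^4 km³ × (901/1029) = 7.365×10^4 km³ of water.
Voren: 0.86 × 3620 Gt = 3.113×10^15 kg; dividing by ρ_w = 1029 kg m⁻³ gives 3.025×10^12 m³ of water.
Lunith: 0.86 × 35.1 Gt = 3.019×10^13 kg; dividing by ρ_w = 1029 kg m⁻³ gives 2.934×10^10 m³ of water.
Total added water ≈ 7.670×10^13 m³ over 3.51×10^14 m² → Δh = 0.219 m = 21.9 cm.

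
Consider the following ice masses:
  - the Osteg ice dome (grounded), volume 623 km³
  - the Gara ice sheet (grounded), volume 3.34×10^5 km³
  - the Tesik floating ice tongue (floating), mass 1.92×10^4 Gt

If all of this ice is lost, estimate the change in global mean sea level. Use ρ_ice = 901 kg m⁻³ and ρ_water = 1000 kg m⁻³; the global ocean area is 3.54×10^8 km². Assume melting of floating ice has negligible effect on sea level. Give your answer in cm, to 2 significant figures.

Osteg: 623 km³ × (901/1000) = 561.3 km³ of water.
Gara: 3.34×10^5 km³ × (901/1000) = 3.009×10^5 km³ of water.
The Tesik floating ice tongue is floating and already displaces its own weight of water, so its melt adds essentially nothing to sea level.
Total added water ≈ 3.015×10^14 m³ over 3.54×10^14 m² → Δh = 0.852 m = 85 cm.

≈ 85 cm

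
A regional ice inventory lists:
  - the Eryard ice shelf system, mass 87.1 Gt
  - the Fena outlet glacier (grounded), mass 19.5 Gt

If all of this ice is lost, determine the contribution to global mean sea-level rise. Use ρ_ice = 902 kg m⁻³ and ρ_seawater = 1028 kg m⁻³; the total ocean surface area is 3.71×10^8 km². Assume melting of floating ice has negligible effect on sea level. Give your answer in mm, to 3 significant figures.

≈ 0.0511 mm

The Eryard ice shelf system is floating and already displaces its own weight of water, so its melt adds essentially nothing to sea level.
Fena: 19.5 Gt = 1.950×10^13 kg; dividing by ρ_w = 1028 kg m⁻³ gives 1.897×10^10 m³ of water.
Total added water ≈ 1.897×10^10 m³ over 3.71×10^14 m² → Δh = 5.11×10^-5 m = 0.0511 mm.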